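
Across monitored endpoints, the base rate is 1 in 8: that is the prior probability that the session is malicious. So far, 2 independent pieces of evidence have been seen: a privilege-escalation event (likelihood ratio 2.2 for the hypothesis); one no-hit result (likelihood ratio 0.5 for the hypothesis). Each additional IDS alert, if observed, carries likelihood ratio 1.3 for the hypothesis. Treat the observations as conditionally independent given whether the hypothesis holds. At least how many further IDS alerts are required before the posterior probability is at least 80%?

13

Prior odds = 0.125/0.875 = 1/7.
Combined Bayes factor of the evidence already in hand = 2.2 × 0.5 = 1.1.
Odds after that evidence = (1/7) × 1.1 = 11/70.
Target odds = 0.8/0.2 = 4.
Need 1.3ⁿ ≥ 4 ÷ (11/70) = 280/11.
1.3¹² ≈23.2981 falls short of 280/11 but 1.3¹³ ≈30.2875 reaches it, so n = 13.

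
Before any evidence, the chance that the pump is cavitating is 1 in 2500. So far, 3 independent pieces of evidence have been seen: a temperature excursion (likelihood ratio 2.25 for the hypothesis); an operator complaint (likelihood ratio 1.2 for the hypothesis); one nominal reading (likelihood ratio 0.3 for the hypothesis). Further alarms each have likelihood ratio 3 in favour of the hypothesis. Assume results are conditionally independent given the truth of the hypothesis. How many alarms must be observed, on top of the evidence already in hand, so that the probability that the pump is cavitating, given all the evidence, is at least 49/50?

11

Prior odds = 0.0004/0.9996 = 1/2499.
Combined Bayes factor of the evidence already in hand = 2.25 × 1.2 × 0.3 = 0.81.
Odds after that evidence = (1/2499) × 0.81 = 27/83300.
Target odds = 0.98/0.02 = 49.
Need 3ⁿ ≥ 49 ÷ (27/83300) = 4081700/27.
3¹⁰ = 59049 falls short of 4081700/27 but 3¹¹ = 177147 reaches it, so n = 11.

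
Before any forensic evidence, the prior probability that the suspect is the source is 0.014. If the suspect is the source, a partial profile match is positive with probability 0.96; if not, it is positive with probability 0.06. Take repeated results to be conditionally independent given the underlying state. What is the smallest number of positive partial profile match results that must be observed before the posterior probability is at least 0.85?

Prior odds = 0.014/0.986 = 7/493.
Likelihood ratio of a positive = 0.96/0.06 = 16.
Target posterior odds = 0.85/0.15 = 17/3.
Need (7/493) × 16ⁿ ≥ 17/3, i.e. 16ⁿ ≥ 8381/21.
16² = 256 falls short of 8381/21 but 16³ = 4096 reaches it, so n = 3.

3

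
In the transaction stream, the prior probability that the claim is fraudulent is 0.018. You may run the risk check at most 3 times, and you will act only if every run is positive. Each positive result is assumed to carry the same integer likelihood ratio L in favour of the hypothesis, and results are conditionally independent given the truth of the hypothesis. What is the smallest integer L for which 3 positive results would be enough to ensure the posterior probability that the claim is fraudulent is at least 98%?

14

Prior odds = 0.018/0.982 = 9/491.
Target odds = 0.98/0.02 = 49.
Need L³ ≥ 49 ÷ (9/491) = 24059/9.
13³ = 2197 < 24059/9 ≤ 2744 = 14³, so L = 14.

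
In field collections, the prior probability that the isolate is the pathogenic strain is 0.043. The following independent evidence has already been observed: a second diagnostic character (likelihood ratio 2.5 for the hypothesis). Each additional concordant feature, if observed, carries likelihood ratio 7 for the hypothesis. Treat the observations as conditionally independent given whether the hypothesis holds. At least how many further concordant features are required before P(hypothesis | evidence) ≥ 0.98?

4

Prior odds = 0.043/0.957 = 43/957.
Bayes factor of the evidence already in hand = 2.5.
Odds after that evidence = (43/957) × 2.5 = 215/1914.
Target odds = 0.98/0.02 = 49.
Need 7ⁿ ≥ 49 ÷ (215/1914) = 93786/215.
7³ = 343 falls short of 93786/215 but 7⁴ = 2401 reaches it, so n = 4.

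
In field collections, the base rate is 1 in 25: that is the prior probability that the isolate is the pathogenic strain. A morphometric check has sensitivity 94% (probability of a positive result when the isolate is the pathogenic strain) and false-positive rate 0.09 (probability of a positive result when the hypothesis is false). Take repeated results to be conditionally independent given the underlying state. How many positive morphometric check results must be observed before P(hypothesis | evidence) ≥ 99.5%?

Prior odds: 0.04 ÷ 0.96 = 1/24.
Likelihood ratio of a positive result = 0.94/0.09 = 94/9.
Target odds: 0.995 ÷ 0.005 = 199.
Need (1/24) × (94/9)ⁿ ≥ 199, i.e. (94/9)ⁿ ≥ 4776.
(94/9)³ = 830584/729 falls short of 4776 but (94/9)⁴ = 78074896/6561 reaches it, so n = 4.

4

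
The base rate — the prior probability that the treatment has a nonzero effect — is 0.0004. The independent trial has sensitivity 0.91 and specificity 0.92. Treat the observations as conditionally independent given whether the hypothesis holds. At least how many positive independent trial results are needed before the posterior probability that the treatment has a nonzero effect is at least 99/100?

6

Prior odds: 0.0004 ÷ 0.9996 = 1/2499.
False-positive rate = 1 − 0.92 = 0.08; likelihood ratio of a positive = 0.91/0.08 = 11.375.
Target posterior odds = 0.99/0.01 = 99.
Require 11.375ⁿ ≥ 99 ÷ (1/2499) = 247401.
11.375⁵ ≈190439 falls short of 247401 but 11.375⁶ ≈2.16625e+06 reaches it, so n = 6.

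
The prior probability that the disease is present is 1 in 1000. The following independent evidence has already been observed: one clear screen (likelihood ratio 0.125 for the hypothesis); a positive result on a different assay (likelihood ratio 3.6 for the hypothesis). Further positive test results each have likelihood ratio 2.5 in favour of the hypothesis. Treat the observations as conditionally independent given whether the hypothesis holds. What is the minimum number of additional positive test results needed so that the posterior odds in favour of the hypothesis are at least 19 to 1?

12

Prior odds = 0.001/0.999 = 1/999.
Combined Bayes factor of the evidence already in hand = 0.125 × 3.6 = 0.45.
Odds after that evidence = (1/999) × 0.45 = 1/2220.
Target odds = 19.
Need 2.5ⁿ ≥ 19 ÷ (1/2220) = 42180.
2.5¹¹ = 48828125/2048 falls short of 42180 but 2.5¹² = 244140625/4096 reaches it, so n = 12.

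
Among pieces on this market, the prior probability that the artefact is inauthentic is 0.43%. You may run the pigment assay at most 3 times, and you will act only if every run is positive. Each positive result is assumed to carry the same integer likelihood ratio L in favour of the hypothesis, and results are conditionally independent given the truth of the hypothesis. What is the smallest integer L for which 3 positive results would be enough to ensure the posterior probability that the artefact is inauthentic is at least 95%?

17

Prior odds = 0.0043/0.9957 = 43/9957.
Target odds = 0.95/0.05 = 19.
Need L³ ≥ 19 ÷ (43/9957) = 189183/43.
16³ = 4096 < 189183/43 ≤ 4913 = 17³, so L = 17.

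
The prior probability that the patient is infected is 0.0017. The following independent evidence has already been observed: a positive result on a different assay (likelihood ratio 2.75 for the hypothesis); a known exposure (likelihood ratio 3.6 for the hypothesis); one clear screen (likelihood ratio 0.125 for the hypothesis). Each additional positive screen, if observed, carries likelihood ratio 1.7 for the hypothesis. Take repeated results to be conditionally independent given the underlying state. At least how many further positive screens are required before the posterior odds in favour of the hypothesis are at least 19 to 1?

18

Prior odds = 0.0017/0.9983 = 17/9983.
Combined Bayes factor of the evidence already in hand = 2.75 × 3.6 × 0.125 = 1.2375.
Odds after that evidence = (17/9983) × 1.2375 = 1683/798640.
Target odds = 19.
Need 1.7ⁿ ≥ 19 ÷ (1683/798640) = 15174160/1683.
1.7¹⁷ ≈8272.4 falls short of 15174160/1683 but 1.7¹⁸ ≈14063.1 reaches it, so n = 18.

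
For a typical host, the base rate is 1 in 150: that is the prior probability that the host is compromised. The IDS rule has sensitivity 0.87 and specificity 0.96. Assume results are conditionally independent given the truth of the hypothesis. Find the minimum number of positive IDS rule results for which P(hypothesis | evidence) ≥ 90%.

Prior odds: (1/150) ÷ (149/150) = 1/149.
False-positive rate = 1 − 0.96 = 0.04; likelihood ratio of a positive = 0.87/0.04 = 21.75.
Target posterior odds = 0.9/0.1 = 9.
Require 21.75ⁿ ≥ 9 ÷ (1/149) = 1341.
21.75² = 473.0625 falls short of 1341 but 21.75³ = 658503/64 reaches it, so n = 3.

3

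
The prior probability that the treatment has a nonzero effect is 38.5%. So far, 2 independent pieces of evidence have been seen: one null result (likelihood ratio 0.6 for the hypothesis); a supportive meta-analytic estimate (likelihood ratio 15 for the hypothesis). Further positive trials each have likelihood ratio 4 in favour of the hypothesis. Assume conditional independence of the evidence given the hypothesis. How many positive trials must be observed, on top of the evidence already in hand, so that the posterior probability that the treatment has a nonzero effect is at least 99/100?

Prior odds = 0.385/0.615 = 77/123.
Combined Bayes factor of the evidence already in hand = 0.6 × 15 = 9.
Odds after that evidence = (77/123) × 9 = 231/41.
Target odds = 0.99/0.01 = 99.
Need 4ⁿ ≥ 99 ÷ (231/41) = 123/7.
4² = 16 falls short of 123/7 but 4³ = 64 reaches it, so n = 3.

3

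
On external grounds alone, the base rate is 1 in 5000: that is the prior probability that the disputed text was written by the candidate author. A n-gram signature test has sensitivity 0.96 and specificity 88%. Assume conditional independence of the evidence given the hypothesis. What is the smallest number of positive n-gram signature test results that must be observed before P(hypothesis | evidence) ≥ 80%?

5

Prior odds: 0.0002 ÷ 0.9998 = 1/4999.
False-positive rate = 1 − 0.88 = 0.12; likelihood ratio of a positive = 0.96/0.12 = 8.
Target posterior odds = 0.8/0.2 = 4.
Require 8ⁿ ≥ 4 ÷ (1/4999) = 19996.
8⁴ = 4096 falls short of 19996 but 8⁵ = 32768 reaches it, so n = 5.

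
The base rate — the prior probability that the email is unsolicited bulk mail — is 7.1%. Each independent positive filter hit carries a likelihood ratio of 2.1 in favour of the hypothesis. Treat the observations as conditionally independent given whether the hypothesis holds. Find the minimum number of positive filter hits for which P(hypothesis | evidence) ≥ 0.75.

5

Prior odds = 0.071/0.929 = 71/929.
Likelihood ratio per positive filter hit = 2.1.
Target posterior odds = 0.75/0.25 = 3.
Require 2.1ⁿ ≥ 3 ÷ (71/929) = 2787/71.
2.1⁴ = 19.4481 falls short of 2787/71 but 2.1⁵ = 4084101/100000 reaches it, so n = 5.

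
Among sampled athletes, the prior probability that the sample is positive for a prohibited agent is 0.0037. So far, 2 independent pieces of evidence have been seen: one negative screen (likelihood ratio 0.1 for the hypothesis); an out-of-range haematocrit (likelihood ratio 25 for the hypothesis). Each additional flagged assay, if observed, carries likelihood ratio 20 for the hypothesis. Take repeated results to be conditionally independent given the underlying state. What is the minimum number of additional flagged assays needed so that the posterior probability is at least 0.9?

Prior odds = 0.0037/0.9963 = 37/9963.
Combined Bayes factor of the evidence already in hand = 0.1 × 25 = 2.5.
Odds after that evidence = (37/9963) × 2.5 = 185/19926.
Target odds = 0.9/0.1 = 9.
Need 20ⁿ ≥ 9 ÷ (185/19926) = 179334/185.
20² = 400 falls short of 179334/185 but 20³ = 8000 reaches it, so n = 3.

3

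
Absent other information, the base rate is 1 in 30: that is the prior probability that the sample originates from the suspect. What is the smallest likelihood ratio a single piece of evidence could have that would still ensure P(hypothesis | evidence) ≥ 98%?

1421

Prior odds = (1/30)/(29/30) = 1/29.
Target odds = 0.98/0.02 = 49.
Required Bayes factor = 49 ÷ (1/29) = 1421.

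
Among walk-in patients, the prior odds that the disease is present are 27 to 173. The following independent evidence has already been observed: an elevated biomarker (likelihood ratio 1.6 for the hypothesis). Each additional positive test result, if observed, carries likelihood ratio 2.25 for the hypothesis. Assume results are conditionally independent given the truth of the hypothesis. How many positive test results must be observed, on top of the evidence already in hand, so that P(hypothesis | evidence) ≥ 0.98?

Prior odds = 27/173.
Bayes factor of the evidence already in hand = 1.6.
Odds after that evidence = (27/173) × 1.6 = 216/865.
Target odds = 0.98/0.02 = 49.
Need 2.25ⁿ ≥ 49 ÷ (216/865) = 42385/216.
2.25⁶ = 531441/4096 falls short of 42385/216 but 2.25⁷ = 4782969/16384 reaches it, so n = 7.

7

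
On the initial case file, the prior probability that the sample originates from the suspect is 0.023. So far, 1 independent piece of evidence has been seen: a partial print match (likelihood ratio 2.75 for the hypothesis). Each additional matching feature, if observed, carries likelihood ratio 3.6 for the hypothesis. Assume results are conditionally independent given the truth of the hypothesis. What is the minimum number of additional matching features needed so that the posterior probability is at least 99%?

Prior odds = 0.023/0.977 = 23/977.
Bayes factor of the evidence already in hand = 2.75.
Odds after that evidence = (23/977) × 2.75 = 253/3908.
Target odds = 0.99/0.01 = 99.
Need 3.6ⁿ ≥ 99 ÷ (253/3908) = 35172/23.
3.6⁵ = 604.66176 falls short of 35172/23 but 3.6⁶ = 34012224/15625 reaches it, so n = 6.

6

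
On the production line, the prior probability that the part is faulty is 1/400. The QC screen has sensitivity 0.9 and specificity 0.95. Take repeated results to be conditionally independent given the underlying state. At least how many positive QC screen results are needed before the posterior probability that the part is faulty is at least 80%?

3

Prior odds = 0.0025/0.9975 = 1/399.
False-positive rate = 1 − 0.95 = 0.05; likelihood ratio of a positive = 0.9/0.05 = 18.
Target posterior odds = 0.8/0.2 = 4.
Require 18ⁿ ≥ 4 ÷ (1/399) = 1596.
18² = 324 falls short of 1596 but 18³ = 5832 reaches it, so n = 3.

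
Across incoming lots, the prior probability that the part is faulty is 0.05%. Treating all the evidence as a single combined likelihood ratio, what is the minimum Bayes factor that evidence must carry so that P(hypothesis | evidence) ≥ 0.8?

Prior odds = 0.0005/0.9995 = 1/1999.
Target odds = 0.8/0.2 = 4.
Required Bayes factor = 4 ÷ (1/1999) = 7996.

7996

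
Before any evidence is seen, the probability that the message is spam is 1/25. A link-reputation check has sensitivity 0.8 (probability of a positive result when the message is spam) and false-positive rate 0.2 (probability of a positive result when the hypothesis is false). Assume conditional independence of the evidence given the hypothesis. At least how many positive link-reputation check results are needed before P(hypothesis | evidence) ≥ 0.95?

Prior odds: 0.04 ÷ 0.96 = 1/24.
Likelihood ratio of a positive result = 0.8/0.2 = 4.
Target posterior odds = 0.95/0.05 = 19.
Require 4ⁿ ≥ 19 ÷ (1/24) = 456.
4⁴ = 256 falls short of 456 but 4⁵ = 1024 reaches it, so n = 5.

5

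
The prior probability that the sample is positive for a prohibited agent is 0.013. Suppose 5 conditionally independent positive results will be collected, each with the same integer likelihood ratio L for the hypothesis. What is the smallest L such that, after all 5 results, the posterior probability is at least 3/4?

3

Prior odds = 0.013/0.987 = 13/987.
Target odds = 0.75/0.25 = 3.
Need L⁵ ≥ 3 ÷ (13/987) = 2961/13.
2⁵ = 32 < 2961/13 ≤ 243 = 3⁵, so L = 3.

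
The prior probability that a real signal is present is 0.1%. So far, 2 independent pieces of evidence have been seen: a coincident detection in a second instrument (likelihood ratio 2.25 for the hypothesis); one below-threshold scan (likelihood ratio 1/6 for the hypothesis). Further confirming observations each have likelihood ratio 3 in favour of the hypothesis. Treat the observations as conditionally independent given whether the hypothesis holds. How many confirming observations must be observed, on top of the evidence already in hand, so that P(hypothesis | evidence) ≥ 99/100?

12

Prior odds = 0.001/0.999 = 1/999.
Combined Bayes factor of the evidence already in hand = 2.25 × (1/6) = 0.375.
Odds after that evidence = (1/999) × 0.375 = 1/2664.
Target odds = 0.99/0.01 = 99.
Need 3ⁿ ≥ 99 ÷ (1/2664) = 263736.
3¹¹ = 177147 falls short of 263736 but 3¹² = 531441 reaches it, so n = 12.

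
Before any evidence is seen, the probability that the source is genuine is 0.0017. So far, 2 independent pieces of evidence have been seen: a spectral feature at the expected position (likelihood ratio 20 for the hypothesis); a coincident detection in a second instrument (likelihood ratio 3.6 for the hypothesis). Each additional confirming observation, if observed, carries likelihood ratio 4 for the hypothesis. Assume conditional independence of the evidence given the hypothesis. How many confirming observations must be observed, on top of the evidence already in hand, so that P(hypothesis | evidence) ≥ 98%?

5

Prior odds = 0.0017/0.9983 = 17/9983.
Combined Bayes factor of the evidence already in hand = 20 × 3.6 = 72.
Odds after that evidence = (17/9983) × 72 = 1224/9983.
Target odds = 0.98/0.02 = 49.
Need 4ⁿ ≥ 49 ÷ (1224/9983) = 489167/1224.
4⁴ = 256 falls short of 489167/1224 but 4⁵ = 1024 reaches it, so n = 5.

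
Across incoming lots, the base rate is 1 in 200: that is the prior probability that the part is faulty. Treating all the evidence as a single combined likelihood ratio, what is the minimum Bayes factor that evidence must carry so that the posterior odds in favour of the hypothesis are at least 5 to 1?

995

Prior odds = 0.005/0.995 = 1/199.
Target odds = 5.
Required Bayes factor = 5 ÷ (1/199) = 995.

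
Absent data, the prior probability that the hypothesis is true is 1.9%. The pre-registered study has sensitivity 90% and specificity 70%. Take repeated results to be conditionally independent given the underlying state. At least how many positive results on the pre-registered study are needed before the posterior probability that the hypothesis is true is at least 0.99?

8

Prior odds = 0.019/0.981 = 19/981.
False-positive rate = 1 − 0.7 = 0.3; likelihood ratio of a positive = 0.9/0.3 = 3.
Target posterior odds = 0.99/0.01 = 99.
Require 3ⁿ ≥ 99 ÷ (19/981) = 97119/19.
3⁷ = 2187 falls short of 97119/19 but 3⁸ = 6561 reaches it, so n = 8.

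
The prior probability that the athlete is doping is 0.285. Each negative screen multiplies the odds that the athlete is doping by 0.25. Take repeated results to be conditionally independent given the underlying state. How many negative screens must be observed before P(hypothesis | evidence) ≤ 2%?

Prior odds: 0.285 ÷ 0.715 = 57/143.
Likelihood ratio per negative screen = 0.25.
Target posterior odds = 0.02/0.98 = 1/49.
Need (57/143) × 0.25ⁿ ≤ 1/49, i.e. 0.25ⁿ ≤ 143/2793.
0.25² = 0.0625 is still above 143/2793 but 0.25³ = 0.015625 is at or below it, so n = 3.

3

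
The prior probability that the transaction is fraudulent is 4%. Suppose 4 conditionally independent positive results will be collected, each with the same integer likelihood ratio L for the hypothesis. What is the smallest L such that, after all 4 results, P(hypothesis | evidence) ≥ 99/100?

7

Prior odds = 0.04/0.96 = 1/24.
Target odds = 0.99/0.01 = 99.
Need L⁴ ≥ 99 ÷ (1/24) = 2376.
6⁴ = 1296 < 2376 ≤ 2401 = 7⁴, so L = 7.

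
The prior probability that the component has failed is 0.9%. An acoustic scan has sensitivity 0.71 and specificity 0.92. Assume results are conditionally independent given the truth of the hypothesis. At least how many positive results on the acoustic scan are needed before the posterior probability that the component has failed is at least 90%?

4

Prior odds: 0.009 ÷ 0.991 = 9/991.
False-positive rate = 1 − 0.92 = 0.08; likelihood ratio of a positive = 0.71/0.08 = 8.875.
Target odds: 0.9 ÷ 0.1 = 9.
Require 8.875ⁿ ≥ 9 ÷ (9/991) = 991.
8.875³ = 357911/512 falls short of 991 but 8.875⁴ = 25411681/4096 reaches it, so n = 4.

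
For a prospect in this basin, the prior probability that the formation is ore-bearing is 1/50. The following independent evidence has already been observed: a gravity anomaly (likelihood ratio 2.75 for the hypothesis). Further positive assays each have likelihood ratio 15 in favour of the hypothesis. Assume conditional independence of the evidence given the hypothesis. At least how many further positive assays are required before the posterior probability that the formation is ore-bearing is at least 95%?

Prior odds = 0.02/0.98 = 1/49.
Bayes factor of the evidence already in hand = 2.75.
Odds after that evidence = (1/49) × 2.75 = 11/196.
Target odds = 0.95/0.05 = 19.
Need 15ⁿ ≥ 19 ÷ (11/196) = 3724/11.
15² = 225 falls short of 3724/11 but 15³ = 3375 reaches it, so n = 3.

3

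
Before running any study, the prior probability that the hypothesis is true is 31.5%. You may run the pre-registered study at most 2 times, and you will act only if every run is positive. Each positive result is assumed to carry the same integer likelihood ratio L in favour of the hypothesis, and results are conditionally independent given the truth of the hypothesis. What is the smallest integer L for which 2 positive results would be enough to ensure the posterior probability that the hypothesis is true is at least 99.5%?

Prior odds = 0.315/0.685 = 63/137.
Target odds = 0.995/0.005 = 199.
Need L² ≥ 199 ÷ (63/137) = 27263/63.
20² = 400 < 27263/63 ≤ 441 = 21², so L = 21.

21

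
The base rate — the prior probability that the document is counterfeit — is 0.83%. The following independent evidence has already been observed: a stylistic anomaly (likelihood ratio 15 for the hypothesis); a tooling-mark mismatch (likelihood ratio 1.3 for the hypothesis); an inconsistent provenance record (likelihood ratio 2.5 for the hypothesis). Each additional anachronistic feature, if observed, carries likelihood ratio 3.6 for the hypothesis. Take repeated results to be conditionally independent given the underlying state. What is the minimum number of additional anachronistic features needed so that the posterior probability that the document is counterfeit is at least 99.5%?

Prior odds = 0.0083/0.9917 = 83/9917.
Combined Bayes factor of the evidence already in hand = 15 × 1.3 × 2.5 = 48.75.
Odds after that evidence = (83/9917) × 48.75 = 16185/39668.
Target odds = 0.995/0.005 = 199.
Need 3.6ⁿ ≥ 199 ÷ (16185/39668) = 7893932/16185.
3.6⁴ = 167.9616 falls short of 7893932/16185 but 3.6⁵ = 604.66176 reaches it, so n = 5.

5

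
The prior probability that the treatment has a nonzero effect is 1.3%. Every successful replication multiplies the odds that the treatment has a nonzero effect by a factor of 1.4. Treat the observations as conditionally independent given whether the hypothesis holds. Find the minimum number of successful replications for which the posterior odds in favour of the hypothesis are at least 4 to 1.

17

Prior odds: 0.013 ÷ 0.987 = 13/987.
Likelihood ratio per successful replication = 1.4.
Target odds = 4.
Require 1.4ⁿ ≥ 4 ÷ (13/987) = 3948/13.
1.4¹⁶ ≈217.795 falls short of 3948/13 but 1.4¹⁷ ≈304.913 reaches it, so n = 17.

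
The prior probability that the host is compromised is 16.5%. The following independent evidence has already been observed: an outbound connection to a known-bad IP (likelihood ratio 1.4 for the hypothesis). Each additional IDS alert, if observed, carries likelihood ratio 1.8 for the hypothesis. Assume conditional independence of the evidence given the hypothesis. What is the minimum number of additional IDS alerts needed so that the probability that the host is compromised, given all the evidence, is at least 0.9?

Prior odds = 0.165/0.835 = 33/167.
Bayes factor of the evidence already in hand = 1.4.
Odds after that evidence = (33/167) × 1.4 = 231/835.
Target odds = 0.9/0.1 = 9.
Need 1.8ⁿ ≥ 9 ÷ (231/835) = 2505/77.
1.8⁵ = 18.89568 falls short of 2505/77 but 1.8⁶ = 531441/15625 reaches it, so n = 6.

6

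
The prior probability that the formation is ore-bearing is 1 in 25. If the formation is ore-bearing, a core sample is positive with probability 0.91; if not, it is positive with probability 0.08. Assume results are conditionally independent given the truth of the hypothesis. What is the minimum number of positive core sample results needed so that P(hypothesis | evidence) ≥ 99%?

4

Prior odds = 0.04/0.96 = 1/24.
Likelihood ratio of a positive = 0.91/0.08 = 11.375.
Target posterior odds = 0.99/0.01 = 99.
Need (1/24) × 11.375ⁿ ≥ 99, i.e. 11.375ⁿ ≥ 2376.
11.375³ = 753571/512 falls short of 2376 but 11.375⁴ = 68574961/4096 reaches it, so n = 4.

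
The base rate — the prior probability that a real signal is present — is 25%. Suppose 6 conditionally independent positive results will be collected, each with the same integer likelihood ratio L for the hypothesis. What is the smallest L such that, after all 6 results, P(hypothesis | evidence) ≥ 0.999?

Prior odds = 0.25/0.75 = 1/3.
Target odds = 0.999/0.001 = 999.
Need L⁶ ≥ 999 ÷ (1/3) = 2997.
3⁶ = 729 < 2997 ≤ 4096 = 4⁶, so L = 4.

4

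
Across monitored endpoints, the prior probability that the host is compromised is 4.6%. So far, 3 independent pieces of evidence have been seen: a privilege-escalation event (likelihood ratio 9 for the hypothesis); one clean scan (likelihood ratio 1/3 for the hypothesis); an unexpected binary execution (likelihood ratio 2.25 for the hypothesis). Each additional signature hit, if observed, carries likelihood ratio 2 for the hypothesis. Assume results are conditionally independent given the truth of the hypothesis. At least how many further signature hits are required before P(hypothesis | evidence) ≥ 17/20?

Prior odds = 0.046/0.954 = 23/477.
Combined Bayes factor of the evidence already in hand = 9 × (1/3) × 2.25 = 6.75.
Odds after that evidence = (23/477) × 6.75 = 69/212.
Target odds = 0.85/0.15 = 17/3.
Need 2ⁿ ≥ 17/3 ÷ (69/212) = 3604/207.
2⁴ = 16 falls short of 3604/207 but 2⁵ = 32 reaches it, so n = 5.

5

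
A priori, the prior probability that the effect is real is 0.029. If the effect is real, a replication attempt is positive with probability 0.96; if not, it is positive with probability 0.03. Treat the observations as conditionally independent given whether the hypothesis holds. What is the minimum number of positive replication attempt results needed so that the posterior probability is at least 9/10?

2

Prior odds: 0.029 ÷ 0.971 = 29/971.
Likelihood ratio of a positive = 0.96/0.03 = 32.
Target odds: 0.9 ÷ 0.1 = 9.
Require 32ⁿ ≥ 9 ÷ (29/971) = 8739/29.
32¹ = 32 falls short of 8739/29 but 32² = 1024 reaches it, so n = 2.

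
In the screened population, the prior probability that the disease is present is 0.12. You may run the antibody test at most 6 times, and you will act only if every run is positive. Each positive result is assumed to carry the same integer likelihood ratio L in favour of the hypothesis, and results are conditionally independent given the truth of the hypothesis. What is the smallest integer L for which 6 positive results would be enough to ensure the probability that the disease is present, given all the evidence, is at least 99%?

3

Prior odds = 0.12/0.88 = 3/22.
Target odds = 0.99/0.01 = 99.
Need L⁶ ≥ 99 ÷ (3/22) = 726.
2⁶ = 64 < 726 ≤ 729 = 3⁶, so L = 3.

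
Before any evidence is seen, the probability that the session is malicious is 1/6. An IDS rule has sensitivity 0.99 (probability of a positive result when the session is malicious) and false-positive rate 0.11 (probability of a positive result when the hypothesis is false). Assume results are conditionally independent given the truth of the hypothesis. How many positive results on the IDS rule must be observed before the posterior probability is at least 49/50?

Prior odds = (1/6)/(5/6) = 0.2.
Likelihood ratio of a positive result = 0.99/0.11 = 9.
Target posterior odds = 0.98/0.02 = 49.
Need 0.2 × 9ⁿ ≥ 49, i.e. 9ⁿ ≥ 245.
9² = 81 falls short of 245 but 9³ = 729 reaches it, so n = 3.

3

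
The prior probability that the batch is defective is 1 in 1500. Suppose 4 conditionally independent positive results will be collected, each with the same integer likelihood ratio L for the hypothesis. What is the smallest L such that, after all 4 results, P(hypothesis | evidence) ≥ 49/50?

Prior odds = (1/1500)/(1499/1500) = 1/1499.
Target odds = 0.98/0.02 = 49.
Need L⁴ ≥ 49 ÷ (1/1499) = 73451.
16⁴ = 65536 < 73451 ≤ 83521 = 17⁴, so L = 17.

17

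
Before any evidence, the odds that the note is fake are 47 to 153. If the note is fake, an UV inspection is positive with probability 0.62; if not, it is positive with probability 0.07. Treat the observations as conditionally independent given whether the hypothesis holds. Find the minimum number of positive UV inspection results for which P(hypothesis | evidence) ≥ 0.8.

Prior odds = 47/153.
Likelihood ratio of a positive = 0.62/0.07 = 62/7.
Target posterior odds = 0.8/0.2 = 4.
Require (62/7)ⁿ ≥ 4 ÷ (47/153) = 612/47.
(62/7)¹ = 62/7 falls short of 612/47 but (62/7)² = 3844/49 reaches it, so n = 2.

2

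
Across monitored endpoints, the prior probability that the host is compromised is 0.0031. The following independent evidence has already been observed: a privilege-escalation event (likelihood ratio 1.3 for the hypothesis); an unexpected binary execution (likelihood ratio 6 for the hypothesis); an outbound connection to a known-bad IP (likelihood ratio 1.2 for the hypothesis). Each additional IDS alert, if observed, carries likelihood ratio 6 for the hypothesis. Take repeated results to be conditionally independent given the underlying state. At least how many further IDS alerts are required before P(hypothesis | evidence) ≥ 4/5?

3

Prior odds = 0.0031/0.9969 = 31/9969.
Combined Bayes factor of the evidence already in hand = 1.3 × 6 × 1.2 = 9.36.
Odds after that evidence = (31/9969) × 9.36 = 2418/83075.
Target odds = 0.8/0.2 = 4.
Need 6ⁿ ≥ 4 ÷ (2418/83075) = 166150/1209.
6² = 36 falls short of 166150/1209 but 6³ = 216 reaches it, so n = 3.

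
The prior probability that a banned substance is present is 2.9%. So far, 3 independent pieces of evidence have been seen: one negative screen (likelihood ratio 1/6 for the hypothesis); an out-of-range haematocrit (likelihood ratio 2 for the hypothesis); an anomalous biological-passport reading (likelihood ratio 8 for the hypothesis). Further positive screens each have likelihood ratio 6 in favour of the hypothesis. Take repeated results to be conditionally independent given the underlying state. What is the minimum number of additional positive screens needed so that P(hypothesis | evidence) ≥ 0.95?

Prior odds = 0.029/0.971 = 29/971.
Combined Bayes factor of the evidence already in hand = (1/6) × 2 × 8 = 8/3.
Odds after that evidence = (29/971) × 8/3 = 232/2913.
Target odds = 0.95/0.05 = 19.
Need 6ⁿ ≥ 19 ÷ (232/2913) = 55347/232.
6³ = 216 falls short of 55347/232 but 6⁴ = 1296 reaches it, so n = 4.

4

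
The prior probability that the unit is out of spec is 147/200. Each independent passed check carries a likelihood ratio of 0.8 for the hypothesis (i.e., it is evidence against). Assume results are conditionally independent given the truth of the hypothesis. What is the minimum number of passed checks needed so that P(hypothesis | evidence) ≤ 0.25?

10

Prior odds: 0.735 ÷ 0.265 = 147/53.
Likelihood ratio per passed check = 0.8.
Target odds: 0.25 ÷ 0.75 = 1/3.
Need (147/53) × 0.8ⁿ ≤ 1/3, i.e. 0.8ⁿ ≤ 53/441.
0.8⁹ = 262144/1953125 is still above 53/441 but 0.8¹⁰ = 1048576/9765625 is at or below it, so n = 10.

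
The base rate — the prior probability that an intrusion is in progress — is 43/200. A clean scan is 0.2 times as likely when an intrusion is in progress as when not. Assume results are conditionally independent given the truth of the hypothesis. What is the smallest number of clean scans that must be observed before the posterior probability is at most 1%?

3

Prior odds = 0.215/0.785 = 43/157.
Likelihood ratio per clean scan = 0.2.
Target odds: 0.01 ÷ 0.99 = 1/99.
Require 0.2ⁿ ≤ 1/99 ÷ (43/157) = 157/4257.
0.2² = 0.04 is still above 157/4257 but 0.2³ = 0.008 is at or below it, so n = 3.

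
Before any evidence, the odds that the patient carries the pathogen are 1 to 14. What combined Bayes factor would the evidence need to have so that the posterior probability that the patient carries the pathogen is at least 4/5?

Prior odds = 1/14.
Target odds = 0.8/0.2 = 4.
Required Bayes factor = 4 ÷ (1/14) = 56.

56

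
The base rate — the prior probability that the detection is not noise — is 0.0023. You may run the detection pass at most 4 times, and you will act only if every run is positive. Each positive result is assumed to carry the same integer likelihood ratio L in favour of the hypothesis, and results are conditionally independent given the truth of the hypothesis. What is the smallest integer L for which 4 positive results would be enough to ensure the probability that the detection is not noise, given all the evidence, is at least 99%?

15

Prior odds = 0.0023/0.9977 = 23/9977.
Target odds = 0.99/0.01 = 99.
Need L⁴ ≥ 99 ÷ (23/9977) = 987723/23.
14⁴ = 38416 < 987723/23 ≤ 50625 = 15⁴, so L = 15.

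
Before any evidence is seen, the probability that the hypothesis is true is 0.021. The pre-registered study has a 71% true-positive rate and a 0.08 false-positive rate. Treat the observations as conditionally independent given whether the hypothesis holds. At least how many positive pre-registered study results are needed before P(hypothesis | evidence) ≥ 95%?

Prior odds: 0.021 ÷ 0.979 = 21/979.
Likelihood ratio of a positive result = 0.71/0.08 = 8.875.
Target posterior odds = 0.95/0.05 = 19.
Need (21/979) × 8.875ⁿ ≥ 19, i.e. 8.875ⁿ ≥ 18601/21.
8.875³ = 357911/512 falls short of 18601/21 but 8.875⁴ = 25411681/4096 reaches it, so n = 4.

4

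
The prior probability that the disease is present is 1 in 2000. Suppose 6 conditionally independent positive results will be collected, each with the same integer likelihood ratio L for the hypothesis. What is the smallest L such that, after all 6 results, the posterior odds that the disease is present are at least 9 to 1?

Prior odds = 0.0005/0.9995 = 1/1999.
Target odds = 9.
Need L⁶ ≥ 9 ÷ (1/1999) = 17991.
5⁶ = 15625 < 17991 ≤ 46656 = 6⁶, so L = 6.

6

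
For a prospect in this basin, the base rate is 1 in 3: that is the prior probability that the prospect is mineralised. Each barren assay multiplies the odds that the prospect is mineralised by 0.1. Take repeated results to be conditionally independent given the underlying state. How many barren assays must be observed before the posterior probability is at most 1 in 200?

2

Prior odds = (1/3)/(2/3) = 0.5.
Likelihood ratio per barren assay = 0.1.
Target odds: 0.005 ÷ 0.995 = 1/199.
Require 0.1ⁿ ≤ 1/199 ÷ 0.5 = 2/199.
0.1¹ = 0.1 is still above 2/199 but 0.1² = 0.01 is at or below it, so n = 2.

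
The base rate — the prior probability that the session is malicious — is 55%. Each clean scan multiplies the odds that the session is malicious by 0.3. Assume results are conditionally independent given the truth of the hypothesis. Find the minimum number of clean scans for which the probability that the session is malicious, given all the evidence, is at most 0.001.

6

Prior odds: 0.55 ÷ 0.45 = 11/9.
Likelihood ratio per clean scan = 0.3.
Target odds: 0.001 ÷ 0.999 = 1/999.
Require 0.3ⁿ ≤ 1/999 ÷ (11/9) = 1/1221.
0.3⁵ = 243/100000 is still above 1/1221 but 0.3⁶ = 729/1000000 is at or below it, so n = 6.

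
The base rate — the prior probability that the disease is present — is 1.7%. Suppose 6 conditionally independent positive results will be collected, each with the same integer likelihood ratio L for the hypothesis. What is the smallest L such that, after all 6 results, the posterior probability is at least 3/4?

Prior odds = 0.017/0.983 = 17/983.
Target odds = 0.75/0.25 = 3.
Need L⁶ ≥ 3 ÷ (17/983) = 2949/17.
2⁶ = 64 < 2949/17 ≤ 729 = 3⁶, so L = 3.

3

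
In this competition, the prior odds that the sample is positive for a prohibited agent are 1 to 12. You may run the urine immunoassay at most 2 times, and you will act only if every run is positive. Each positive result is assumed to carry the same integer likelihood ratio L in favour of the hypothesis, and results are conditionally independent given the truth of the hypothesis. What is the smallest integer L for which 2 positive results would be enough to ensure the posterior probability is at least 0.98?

25

Prior odds = 1/12.
Target odds = 0.98/0.02 = 49.
Need L² ≥ 49 ÷ (1/12) = 588.
24² = 576 < 588 ≤ 625 = 25², so L = 25.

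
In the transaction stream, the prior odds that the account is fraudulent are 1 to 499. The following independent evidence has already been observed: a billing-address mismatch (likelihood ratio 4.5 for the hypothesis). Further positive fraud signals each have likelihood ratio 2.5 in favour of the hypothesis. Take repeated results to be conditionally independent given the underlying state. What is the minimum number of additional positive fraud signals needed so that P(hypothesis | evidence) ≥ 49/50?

10

Prior odds = 1/499.
Bayes factor of the evidence already in hand = 4.5.
Odds after that evidence = (1/499) × 4.5 = 9/998.
Target odds = 0.98/0.02 = 49.
Need 2.5ⁿ ≥ 49 ÷ (9/998) = 48902/9.
2.5⁹ = 1953125/512 falls short of 48902/9 but 2.5¹⁰ = 9765625/1024 reaches it, so n = 10.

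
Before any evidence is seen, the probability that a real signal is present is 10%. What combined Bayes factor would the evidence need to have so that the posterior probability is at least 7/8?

63

Prior odds = 0.1/0.9 = 1/9.
Target odds = 0.875/0.125 = 7.
Required Bayes factor = 7 ÷ (1/9) = 63.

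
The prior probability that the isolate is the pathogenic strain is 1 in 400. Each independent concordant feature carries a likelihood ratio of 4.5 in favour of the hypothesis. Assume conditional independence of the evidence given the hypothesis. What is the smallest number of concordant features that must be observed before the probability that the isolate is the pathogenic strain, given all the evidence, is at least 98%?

Prior odds: 0.0025 ÷ 0.9975 = 1/399.
Likelihood ratio per concordant feature = 4.5.
Target odds: 0.98 ÷ 0.02 = 49.
Need (1/399) × 4.5ⁿ ≥ 49, i.e. 4.5ⁿ ≥ 19551.
4.5⁶ = 8303.765625 falls short of 19551 but 4.5⁷ = 4782969/128 reaches it, so n = 7.

7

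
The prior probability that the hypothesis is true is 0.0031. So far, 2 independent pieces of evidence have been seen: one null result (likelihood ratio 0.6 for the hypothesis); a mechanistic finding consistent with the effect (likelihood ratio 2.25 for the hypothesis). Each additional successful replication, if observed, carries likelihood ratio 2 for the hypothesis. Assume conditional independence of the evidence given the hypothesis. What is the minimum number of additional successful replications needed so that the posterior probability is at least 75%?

10

Prior odds = 0.0031/0.9969 = 31/9969.
Combined Bayes factor of the evidence already in hand = 0.6 × 2.25 = 1.35.
Odds after that evidence = (31/9969) × 1.35 = 279/66460.
Target odds = 0.75/0.25 = 3.
Need 2ⁿ ≥ 3 ÷ (279/66460) = 66460/93.
2⁹ = 512 falls short of 66460/93 but 2¹⁰ = 1024 reaches it, so n = 10.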